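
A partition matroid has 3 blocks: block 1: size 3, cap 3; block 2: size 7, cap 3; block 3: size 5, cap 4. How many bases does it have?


A basis picks exactly ci elements from block i.
Number of bases = product of C(|Si|, ci).
= C(3,3) * C(7,3) * C(5,4)
= 1 * 35 * 5
= 175.

175


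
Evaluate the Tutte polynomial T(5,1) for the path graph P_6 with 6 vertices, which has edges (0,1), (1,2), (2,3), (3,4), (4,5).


A path on 6 vertices is a tree with 5 edges.
T(x,y) = x^(5) for any tree.
T(5,1) = 5^5 = 3125.

3125


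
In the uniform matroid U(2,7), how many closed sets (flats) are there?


Flats of U(2,7): every subset of size < 2 is a flat, plus E itself.
Count = (7 choose 0) + (7 choose 1) + 1
     = 1 + 7 + 1
     = 9.

9


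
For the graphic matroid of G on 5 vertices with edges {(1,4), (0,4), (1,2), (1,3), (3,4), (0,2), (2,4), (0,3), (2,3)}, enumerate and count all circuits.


A circuit in a graphic matroid = edge set of a simple cycle.
G has 5 vertices and 9 edges.
Enumerating all minimal edge subsets forming cycles...
Total circuits found: 22.

22


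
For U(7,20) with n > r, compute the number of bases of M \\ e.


Deleting e from U(7,20) gives U(7,19) since n > r.
Bases of U(7,19) = C(19,7) = 19! / (7! * 12!) = 50388.

50388


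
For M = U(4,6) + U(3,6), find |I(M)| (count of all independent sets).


For a direct sum, |I(M1+M2)| = |I(M1)| * |I(M2)|.
|I(U(4,6))| = sum C(6,k) for k=0..4 = 57.
|I(U(3,6))| = sum C(6,k) for k=0..3 = 42.
Total = 57 * 42 = 2394.

2394


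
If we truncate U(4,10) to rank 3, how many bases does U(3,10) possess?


Truncating U(4,10) to rank 3 gives U(3,10).
Bases of U(3,10) are all 3-element subsets of 10 elements.
Number of bases = C(10,3) = 10! / (3! * 7!) = 120.

120


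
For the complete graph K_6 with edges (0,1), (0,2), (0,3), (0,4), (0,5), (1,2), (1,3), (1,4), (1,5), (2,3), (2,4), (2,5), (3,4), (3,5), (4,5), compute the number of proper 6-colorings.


P(K_6, k) = k(k-1)(k-2)...(k-5).
P(6) = (6) * (5) * (4) * (3) * (2) * (1) = 720.

720


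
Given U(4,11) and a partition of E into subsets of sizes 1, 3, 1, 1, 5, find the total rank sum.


r(Ai) = min(|Ai|, 4) for each part.
Sum = min(1,4) + min(3,4) + min(1,4) + min(1,4) + min(5,4)
    = 1 + 3 + 1 + 1 + 4
    = 10.

10


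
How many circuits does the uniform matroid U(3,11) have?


In U(3,11), circuits are the (4)-element subsets.
Any set of 4 elements is dependent, and removing any one element gives
an independent set of size 3, so it is a minimal dependent set.
Number of circuits = (11 choose 4) = 330.

330


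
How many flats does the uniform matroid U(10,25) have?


Flats of U(10,25): every subset of size < 10 is a flat, plus E itself.
Count = (25 choose 0) + (25 choose 1) + (25 choose 2) + (25 choose 3) + (25 choose 4) + (25 choose 5) + (25 choose 6) + (25 choose 7) + (25 choose 8) + (25 choose 9) + 1
     = 1 + 25 + 300 + 2300 + 12650 + 53130 + 177100 + 480700 + 1081575 + 2042975 + 1
     = 3850757.

3850757


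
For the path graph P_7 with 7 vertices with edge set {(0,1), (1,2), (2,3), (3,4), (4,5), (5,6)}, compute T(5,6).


A path on 7 vertices is a tree with 6 edges.
T(x,y) = x^(6) for any tree.
T(5,6) = 5^6 = 15625.

15625


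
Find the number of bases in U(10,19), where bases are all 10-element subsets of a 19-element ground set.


Bases of U(10,19) are all 10-element subsets of the 19-element ground set.
Number of bases = C(19,10).
(19 choose 10) = 92378.

92378


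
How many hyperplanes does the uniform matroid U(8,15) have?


Hyperplanes of U(8,15) are flats of rank 7.
In a uniform matroid, these are exactly the (7)-element subsets.
Count = C(15,7) = 15! / (7! * 8!) = 6435.

6435


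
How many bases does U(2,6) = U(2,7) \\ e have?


Deleting e from U(2,7) gives U(2,6) since n > r.
Bases of U(2,6) = C(6,2) = (6 * 5) / (1 * 2) = 15.

15


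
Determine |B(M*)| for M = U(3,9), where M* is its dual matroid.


The dual of U(r,n) is U(n-r, n) = U(6,9).
Bases of U(6,9) are all (6)-element subsets.
|B(M*)| = (9 choose 6) = 84.

84


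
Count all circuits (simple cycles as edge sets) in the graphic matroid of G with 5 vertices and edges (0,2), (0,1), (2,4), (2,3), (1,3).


A circuit in a graphic matroid = edge set of a simple cycle.
G has 5 vertices and 5 edges.
Enumerating all minimal edge subsets forming cycles...
Total circuits found: 1.

1


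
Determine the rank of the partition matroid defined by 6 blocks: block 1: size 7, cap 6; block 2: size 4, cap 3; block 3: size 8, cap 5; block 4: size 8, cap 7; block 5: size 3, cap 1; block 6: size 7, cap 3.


Rank of a partition matroid = sum of min(|Si|, ci) for each block.
= min(7,6) + min(4,3) + min(8,5) + min(8,7) + min(3,1) + min(7,3)
= 6 + 3 + 5 + 7 + 1 + 3
= 25.

25


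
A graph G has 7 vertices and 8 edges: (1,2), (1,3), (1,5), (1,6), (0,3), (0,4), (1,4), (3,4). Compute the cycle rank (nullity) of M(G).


Cycle rank (nullity) = |E| - r(M) = |E| - (|V| - c).
|E| = 8, |V| = 7, c = 1.
Nullity = 8 - (7 - 1) = 8 - 6 = 2.

2


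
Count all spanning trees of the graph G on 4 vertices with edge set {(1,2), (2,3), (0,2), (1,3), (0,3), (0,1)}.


By Kirchhoff's matrix tree theorem, the number of spanning trees equals
the determinant of any cofactor of the Laplacian matrix L.
G has 4 vertices and 6 edges.
Computing the (3 x 3) cofactor determinant gives 16.

16


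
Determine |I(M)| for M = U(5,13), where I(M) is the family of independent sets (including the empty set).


Independent sets of U(5,13) are all subsets of size <= 5.
Count = (13 choose 0) + (13 choose 1) + (13 choose 2) + (13 choose 3) + (13 choose 4) + (13 choose 5)
     = 1 + 13 + 78 + 286 + 715 + 1287
     = 2380.

2380


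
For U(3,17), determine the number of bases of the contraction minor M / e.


Contracting e from U(3,17) gives U(2,16).
Bases of U(2,16) = (16 choose 2) = 120.

120


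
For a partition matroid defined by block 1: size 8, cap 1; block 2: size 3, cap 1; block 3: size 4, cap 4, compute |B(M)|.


A basis picks exactly ci elements from block i.
Number of bases = product of C(|Si|, ci).
= C(8,1) * C(3,1) * C(4,4)
= 8 * 3 * 1
= 24.

24


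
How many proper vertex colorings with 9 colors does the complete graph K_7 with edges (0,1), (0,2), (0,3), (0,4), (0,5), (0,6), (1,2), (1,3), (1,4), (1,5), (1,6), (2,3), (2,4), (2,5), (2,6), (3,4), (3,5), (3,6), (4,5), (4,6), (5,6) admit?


P(K_7, k) = k(k-1)(k-2)...(k-6).
P(9) = (9) * (8) * (7) * (6) * (5) * (4) * (3) = 181440.

181440


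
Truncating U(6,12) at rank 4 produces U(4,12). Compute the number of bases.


Truncating U(6,12) to rank 4 gives U(4,12).
Bases of U(4,12) are all 4-element subsets of 12 elements.
Number of bases = C(12,4) = 12! / (4! * 8!) = 495.

495


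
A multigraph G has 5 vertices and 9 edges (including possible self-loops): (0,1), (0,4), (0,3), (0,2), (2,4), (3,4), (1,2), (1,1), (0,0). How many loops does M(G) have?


In a graphic matroid, a loop is a self-loop edge (u,u) with rank 0.
Examining all 9 edges for self-loops...
Self-loops found: (1,1), (0,0)
Number of loops = 2.

2


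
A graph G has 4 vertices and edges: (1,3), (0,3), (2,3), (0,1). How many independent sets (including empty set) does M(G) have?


An independent set in a graphic matroid is an acyclic edge subset.
G has 4 vertices and 4 edges.
Enumerate all 2^4 = 16 subsets, checking for acyclicity.
Total independent sets = 14.

14


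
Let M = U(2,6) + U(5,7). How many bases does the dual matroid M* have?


(M1+M2)* = M1* + M2*.
M1* = U(4,6), bases: C(6,4) = 15.
M2* = U(2,7), bases: C(7,2) = 21.
|B(M*)| = 15 * 21 = 315.

315


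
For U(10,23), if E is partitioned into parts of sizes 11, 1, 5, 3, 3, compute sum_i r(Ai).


r(Ai) = min(|Ai|, 10) for each part.
Sum = min(11,10) + min(1,10) + min(5,10) + min(3,10) + min(3,10)
    = 10 + 1 + 5 + 3 + 3
    = 22.

22


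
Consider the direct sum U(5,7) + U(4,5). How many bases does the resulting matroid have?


Bases of a direct sum M1 + M2: |B| = |B(M1)| * |B(M2)|.
|B(U(5,7))| = C(7,5) = 21.
|B(U(4,5))| = C(5,4) = 5.
Total bases = 21 * 5 = 105.

105


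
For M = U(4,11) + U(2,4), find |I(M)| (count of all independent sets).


For a direct sum, |I(M1+M2)| = |I(M1)| * |I(M2)|.
|I(U(4,11))| = sum C(11,k) for k=0..4 = 562.
|I(U(2,4))| = sum C(4,k) for k=0..2 = 11.
Total = 562 * 11 = 6182.

6182


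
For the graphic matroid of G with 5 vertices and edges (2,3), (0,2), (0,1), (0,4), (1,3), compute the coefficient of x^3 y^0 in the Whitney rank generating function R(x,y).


R(x,y) = sum over A in 2^E of x^(r(E)-r(A)) * y^(|A|-r(A)).
G has 5 vertices, 5 edges. r(E) = 4.
Enumerate all 2^5 = 32 subsets.
Count subsets with r(E)-r(A)=3 and |A|-r(A)=0: 5.

5


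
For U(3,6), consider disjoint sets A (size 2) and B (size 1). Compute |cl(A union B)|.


|A union B| = 2 + 1 = 3 (disjoint).
In U(3,6), cl(S) = S if |S| < 3, else cl(S) = E.
Since 3 >= 3, cl(A union B) = E.
|cl(A union B)| = 6.

6


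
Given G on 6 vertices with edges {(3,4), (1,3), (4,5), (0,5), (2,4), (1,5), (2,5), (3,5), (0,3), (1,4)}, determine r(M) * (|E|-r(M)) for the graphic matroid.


r(M) = |V| - c = 6 - 1 = 5.
nullity = |E| - r(M) = 10 - 5 = 5.
Product = 5 * 5 = 25.

25


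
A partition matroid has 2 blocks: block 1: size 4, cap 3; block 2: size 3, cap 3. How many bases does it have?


A basis picks exactly ci elements from block i.
Number of bases = product of C(|Si|, ci).
= C(4,3) * C(3,3)
= 4 * 1
= 4.

4


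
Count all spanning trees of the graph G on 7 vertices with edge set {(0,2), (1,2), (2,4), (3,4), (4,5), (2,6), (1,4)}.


By Kirchhoff's matrix tree theorem, the number of spanning trees equals
the determinant of any cofactor of the Laplacian matrix L.
G has 7 vertices and 7 edges.
Computing the (6 x 6) cofactor determinant gives 3.

3


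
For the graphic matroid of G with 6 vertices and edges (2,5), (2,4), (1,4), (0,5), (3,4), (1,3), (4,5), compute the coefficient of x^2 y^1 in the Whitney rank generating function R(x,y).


R(x,y) = sum over A in 2^E of x^(r(E)-r(A)) * y^(|A|-r(A)).
G has 6 vertices, 7 edges. r(E) = 5.
Enumerate all 2^7 = 128 subsets.
Count subsets with r(E)-r(A)=2 and |A|-r(A)=1: 8.

8


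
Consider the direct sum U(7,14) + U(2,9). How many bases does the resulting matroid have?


Bases of a direct sum M1 + M2: |B| = |B(M1)| * |B(M2)|.
|B(U(7,14))| = C(14,7) = 3432.
|B(U(2,9))| = C(9,2) = 36.
Total bases = 3432 * 36 = 123552.

123552


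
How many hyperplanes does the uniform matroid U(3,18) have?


Hyperplanes of U(3,18) are flats of rank 2.
In a uniform matroid, these are exactly the (2)-element subsets.
Count = C(18,2) = 18! / (2! * 16!) = 153.

153


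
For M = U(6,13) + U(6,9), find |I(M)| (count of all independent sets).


For a direct sum, |I(M1+M2)| = |I(M1)| * |I(M2)|.
|I(U(6,13))| = sum C(13,k) for k=0..6 = 4096.
|I(U(6,9))| = sum C(9,k) for k=0..6 = 466.
Total = 4096 * 466 = 1908736.

1908736


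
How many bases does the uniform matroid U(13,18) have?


Bases of U(13,18) are all 13-element subsets of the 18-element ground set.
Number of bases = C(18,13).
(18 choose 13) = 8568.

8568


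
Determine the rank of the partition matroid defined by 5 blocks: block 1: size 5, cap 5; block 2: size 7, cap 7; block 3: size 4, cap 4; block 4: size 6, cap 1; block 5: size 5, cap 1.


Rank of a partition matroid = sum of min(|Si|, ci) for each block.
= min(5,5) + min(7,7) + min(4,4) + min(6,1) + min(5,1)
= 5 + 7 + 4 + 1 + 1
= 18.

18


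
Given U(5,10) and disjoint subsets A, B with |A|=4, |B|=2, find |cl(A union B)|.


|A union B| = 4 + 2 = 6 (disjoint).
In U(5,10), cl(S) = S if |S| < 5, else cl(S) = E.
Since 6 >= 5, cl(A union B) = E.
|cl(A union B)| = 10.

10


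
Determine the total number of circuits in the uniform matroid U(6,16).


In U(6,16), circuits are the (7)-element subsets.
Any set of 7 elements is dependent, and removing any one element gives
an independent set of size 6, so it is a minimal dependent set.
Number of circuits = C(16,7) = 11440.

11440


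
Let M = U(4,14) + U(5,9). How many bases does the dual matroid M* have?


(M1+M2)* = M1* + M2*.
M1* = U(10,14), bases: C(14,10) = 1001.
M2* = U(4,9), bases: C(9,4) = 126.
|B(M*)| = 1001 * 126 = 126126.

126126


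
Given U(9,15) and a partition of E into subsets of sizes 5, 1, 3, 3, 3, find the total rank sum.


r(Ai) = min(|Ai|, 9) for each part.
Sum = min(5,9) + min(1,9) + min(3,9) + min(3,9) + min(3,9)
    = 5 + 1 + 3 + 3 + 3
    = 15.

15


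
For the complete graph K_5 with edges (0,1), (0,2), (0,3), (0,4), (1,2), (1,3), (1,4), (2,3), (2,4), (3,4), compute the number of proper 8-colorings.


P(K_5, k) = k(k-1)(k-2)...(k-4).
P(8) = (8) * (7) * (6) * (5) * (4) = 6720.

6720


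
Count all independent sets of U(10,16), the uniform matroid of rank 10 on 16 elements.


Independent sets of U(10,16) are all subsets of size <= 10.
Count = (16 choose 0) + (16 choose 1) + (16 choose 2) + (16 choose 3) + (16 choose 4) + (16 choose 5) + (16 choose 6) + (16 choose 7) + (16 choose 8) + (16 choose 9) + (16 choose 10)
     = 1 + 16 + 120 + 560 + 1820 + 4368 + 8008 + 11440 + 12870 + 11440 + 8008
     = 58651.

58651


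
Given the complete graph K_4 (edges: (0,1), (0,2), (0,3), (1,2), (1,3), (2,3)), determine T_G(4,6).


T(K_4; x,y) = x^3 + 3x^2 + 4xy + 2x + y^3 + 3y^2 + 2y.
Substituting x=4, y=6:
= 64 + 48 + 96 + 8 + 216 + 108 + 12
= 552.

552


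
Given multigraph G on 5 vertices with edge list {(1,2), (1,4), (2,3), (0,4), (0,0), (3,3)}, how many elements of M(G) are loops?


In a graphic matroid, a loop is a self-loop edge (u,u) with rank 0.
Examining all 6 edges for self-loops...
Self-loops found: (0,0), (3,3)
Number of loops = 2.

2


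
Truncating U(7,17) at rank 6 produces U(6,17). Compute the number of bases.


Truncating U(7,17) to rank 6 gives U(6,17).
Bases of U(6,17) are all 6-element subsets of 17 elements.
Number of bases = C(17,6) = 17! / (6! * 11!) = 12376.

12376


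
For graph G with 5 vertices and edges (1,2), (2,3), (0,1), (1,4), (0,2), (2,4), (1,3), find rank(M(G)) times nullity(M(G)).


r(M) = |V| - c = 5 - 1 = 4.
nullity = |E| - r(M) = 7 - 4 = 3.
Product = 4 * 3 = 12.

12


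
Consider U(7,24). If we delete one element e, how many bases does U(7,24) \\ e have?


Deleting e from U(7,24) gives U(7,23) since n > r.
Bases of U(7,23) = C(23,7) = 23! / (7! * 16!) = 245157.

245157


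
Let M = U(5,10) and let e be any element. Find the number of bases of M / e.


Contracting e from U(5,10) gives U(4,9).
Bases of U(4,9) = C(9,4) = 9! / (4! * 5!) = 126.

126


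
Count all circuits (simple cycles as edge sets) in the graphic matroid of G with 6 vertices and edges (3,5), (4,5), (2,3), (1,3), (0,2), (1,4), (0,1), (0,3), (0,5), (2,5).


A circuit in a graphic matroid = edge set of a simple cycle.
G has 6 vertices and 10 edges.
Enumerating all minimal edge subsets forming cycles...
Total circuits found: 22.

22


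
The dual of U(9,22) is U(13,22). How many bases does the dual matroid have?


The dual of U(r,n) is U(n-r, n) = U(13,22).
Bases of U(13,22) are all (13)-element subsets.
|B(M*)| = C(22,13) = 22! / (13! * 9!) = 497420.

497420


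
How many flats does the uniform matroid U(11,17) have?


Flats of U(11,17): every subset of size < 11 is a flat, plus E itself.
Count = C(17,0) + C(17,1) + C(17,2) + C(17,3) + C(17,4) + C(17,5) + C(17,6) + C(17,7) + C(17,8) + C(17,9) + C(17,10) + 1
     = 1 + 17 + 136 + 680 + 2380 + 6188 + 12376 + 19448 + 24310 + 24310 + 19448 + 1
     = 109295.

109295


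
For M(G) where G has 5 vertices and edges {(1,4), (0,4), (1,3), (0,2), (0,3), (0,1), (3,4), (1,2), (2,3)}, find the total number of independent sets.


An independent set in a graphic matroid is an acyclic edge subset.
G has 5 vertices and 9 edges.
Enumerate all 2^9 = 512 subsets, checking for acyclicity.
Total independent sets = 198.

198


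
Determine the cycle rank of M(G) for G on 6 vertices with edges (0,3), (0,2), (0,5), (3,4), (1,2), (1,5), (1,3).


Cycle rank (nullity) = |E| - r(M) = |E| - (|V| - c).
|E| = 7, |V| = 6, c = 1.
Nullity = 7 - (6 - 1) = 7 - 5 = 2.

2


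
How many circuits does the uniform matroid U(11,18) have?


In U(11,18), circuits are the (12)-element subsets.
Any set of 12 elements is dependent, and removing any one element gives
an independent set of size 11, so it is a minimal dependent set.
Number of circuits = C(18,12) = 18564.

18564


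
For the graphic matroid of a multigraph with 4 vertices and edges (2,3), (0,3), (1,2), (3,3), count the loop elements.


In a graphic matroid, a loop is a self-loop edge (u,u) with rank 0.
Examining all 4 edges for self-loops...
Self-loops found: (3,3)
Number of loops = 1.

1


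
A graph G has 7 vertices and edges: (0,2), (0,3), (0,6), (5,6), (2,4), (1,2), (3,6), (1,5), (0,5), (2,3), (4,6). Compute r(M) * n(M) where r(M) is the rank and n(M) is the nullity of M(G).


r(M) = |V| - c = 7 - 1 = 6.
nullity = |E| - r(M) = 11 - 6 = 5.
Product = 6 * 5 = 30.

30


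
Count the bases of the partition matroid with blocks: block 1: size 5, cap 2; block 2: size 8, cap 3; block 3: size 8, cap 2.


A basis picks exactly ci elements from block i.
Number of bases = product of C(|Si|, ci).
= C(5,2) * C(8,3) * C(8,2)
= 10 * 56 * 28
= 15680.

15680


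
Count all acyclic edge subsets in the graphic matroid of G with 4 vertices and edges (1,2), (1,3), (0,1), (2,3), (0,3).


An independent set in a graphic matroid is an acyclic edge subset.
G has 4 vertices and 5 edges.
Enumerate all 2^5 = 32 subsets, checking for acyclicity.
Total independent sets = 24.

24


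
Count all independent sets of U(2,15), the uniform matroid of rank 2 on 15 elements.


Independent sets of U(2,15) are all subsets of size <= 2.
Count = (15 choose 0) + (15 choose 1) + (15 choose 2)
     = 1 + 15 + 105
     = 121.

121


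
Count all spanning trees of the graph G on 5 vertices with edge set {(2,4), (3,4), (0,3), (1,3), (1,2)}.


By Kirchhoff's matrix tree theorem, the number of spanning trees equals
the determinant of any cofactor of the Laplacian matrix L.
G has 5 vertices and 5 edges.
Computing the (4 x 4) cofactor determinant gives 4.

4


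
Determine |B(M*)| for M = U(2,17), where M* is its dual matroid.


The dual of U(r,n) is U(n-r, n) = U(15,17).
Bases of U(15,17) are all (15)-element subsets.
|B(M*)| = C(17,15) = 136.

136


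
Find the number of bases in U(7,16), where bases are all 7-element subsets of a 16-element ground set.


Bases of U(7,16) are all 7-element subsets of the 16-element ground set.
Number of bases = C(16,7).
C(16,7) = 16! / (7! * 9!) = 11440.

11440


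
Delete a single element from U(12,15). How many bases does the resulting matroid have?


Deleting e from U(12,15) gives U(12,14) since n > r.
Bases of U(12,14) = C(14,12) = 14! / (12! * 2!) = 91.

91


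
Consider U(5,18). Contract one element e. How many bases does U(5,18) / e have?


Contracting e from U(5,18) gives U(4,17).
Bases of U(4,17) = C(17,4) = 17! / (4! * 13!) = 2380.

2380


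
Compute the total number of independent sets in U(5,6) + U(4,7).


For a direct sum, |I(M1+M2)| = |I(M1)| * |I(M2)|.
|I(U(5,6))| = sum C(6,k) for k=0..5 = 63.
|I(U(4,7))| = sum C(7,k) for k=0..4 = 99.
Total = 63 * 99 = 6237.

6237


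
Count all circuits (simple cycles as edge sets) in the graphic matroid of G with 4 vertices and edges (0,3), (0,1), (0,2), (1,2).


A circuit in a graphic matroid = edge set of a simple cycle.
G has 4 vertices and 4 edges.
Enumerating all minimal edge subsets forming cycles...
Total circuits found: 1.

1


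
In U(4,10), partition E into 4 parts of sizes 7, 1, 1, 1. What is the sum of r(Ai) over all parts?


r(Ai) = min(|Ai|, 4) for each part.
Sum = min(7,4) + min(1,4) + min(1,4) + min(1,4)
    = 4 + 1 + 1 + 1
    = 7.

7


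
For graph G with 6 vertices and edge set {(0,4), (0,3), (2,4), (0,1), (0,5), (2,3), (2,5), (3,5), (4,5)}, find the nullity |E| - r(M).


Cycle rank (nullity) = |E| - r(M) = |E| - (|V| - c).
|E| = 9, |V| = 6, c = 1.
Nullity = 9 - (6 - 1) = 9 - 5 = 4.

4


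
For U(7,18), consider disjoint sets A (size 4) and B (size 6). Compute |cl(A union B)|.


|A union B| = 4 + 6 = 10 (disjoint).
In U(7,18), cl(S) = S if |S| < 7, else cl(S) = E.
Since 10 >= 7, cl(A union B) = E.
|cl(A union B)| = 18.

18


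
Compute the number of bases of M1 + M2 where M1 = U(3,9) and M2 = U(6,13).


Bases of a direct sum M1 + M2: |B| = |B(M1)| * |B(M2)|.
|B(U(3,9))| = C(9,3) = 84.
|B(U(6,13))| = C(13,6) = 1716.
Total bases = 84 * 1716 = 144144.

144144


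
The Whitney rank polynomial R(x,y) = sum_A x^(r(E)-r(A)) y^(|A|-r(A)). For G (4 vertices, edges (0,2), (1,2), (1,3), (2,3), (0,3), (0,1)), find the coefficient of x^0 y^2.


R(x,y) = sum over A in 2^E of x^(r(E)-r(A)) * y^(|A|-r(A)).
G has 4 vertices, 6 edges. r(E) = 3.
Enumerate all 2^6 = 64 subsets.
Count subsets with r(E)-r(A)=0 and |A|-r(A)=2: 6.

6


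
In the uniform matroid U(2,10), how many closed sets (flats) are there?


Flats of U(2,10): every subset of size < 2 is a flat, plus E itself.
Count = (10 choose 0) + (10 choose 1) + 1
     = 1 + 10 + 1
     = 12.

12


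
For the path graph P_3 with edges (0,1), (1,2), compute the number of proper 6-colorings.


P(P_3, k) = k * (k-1)^(2).
P(6) = 6 * 5^2 = 6 * 25 = 150.

150


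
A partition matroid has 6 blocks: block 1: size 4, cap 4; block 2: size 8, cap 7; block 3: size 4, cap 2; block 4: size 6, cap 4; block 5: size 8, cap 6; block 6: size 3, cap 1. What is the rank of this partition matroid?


Rank of a partition matroid = sum of min(|Si|, ci) for each block.
= min(4,4) + min(8,7) + min(4,2) + min(6,4) + min(8,6) + min(3,1)
= 4 + 7 + 2 + 4 + 6 + 1
= 24.

24


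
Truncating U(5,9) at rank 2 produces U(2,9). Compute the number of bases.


Truncating U(5,9) to rank 2 gives U(2,9).
Bases of U(2,9) are all 2-element subsets of 9 elements.
Number of bases = (9 choose 2) = 36.

36


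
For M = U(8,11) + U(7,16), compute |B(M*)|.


(M1+M2)* = M1* + M2*.
M1* = U(3,11), bases: C(11,3) = 165.
M2* = U(9,16), bases: C(16,9) = 11440.
|B(M*)| = 165 * 11440 = 1887600.

1887600


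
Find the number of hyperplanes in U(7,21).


Hyperplanes of U(7,21) are flats of rank 6.
In a uniform matroid, these are exactly the (6)-element subsets.
Count = C(21,6) = 21! / (6! * 15!) = 54264.

54264


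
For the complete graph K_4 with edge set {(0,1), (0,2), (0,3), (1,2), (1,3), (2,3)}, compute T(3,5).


T(K_4; x,y) = x^3 + 3x^2 + 4xy + 2x + y^3 + 3y^2 + 2y.
Substituting x=3, y=5:
= 27 + 27 + 60 + 6 + 125 + 75 + 10
= 330.

330


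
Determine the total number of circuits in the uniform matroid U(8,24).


In U(8,24), circuits are the (9)-element subsets.
Any set of 9 elements is dependent, and removing any one element gives
an independent set of size 8, so it is a minimal dependent set.
Number of circuits = (24 choose 9) = 1307504.

1307504


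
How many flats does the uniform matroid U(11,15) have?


Flats of U(11,15): every subset of size < 11 is a flat, plus E itself.
Count = C(15,0) + C(15,1) + C(15,2) + C(15,3) + C(15,4) + C(15,5) + C(15,6) + C(15,7) + C(15,8) + C(15,9) + C(15,10) + 1
     = 1 + 15 + 105 + 455 + 1365 + 3003 + 5005 + 6435 + 6435 + 5005 + 3003 + 1
     = 30828.

30828


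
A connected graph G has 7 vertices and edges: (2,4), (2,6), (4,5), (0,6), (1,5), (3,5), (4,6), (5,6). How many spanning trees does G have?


By Kirchhoff's matrix tree theorem, the number of spanning trees equals
the determinant of any cofactor of the Laplacian matrix L.
G has 7 vertices and 8 edges.
Computing the (6 x 6) cofactor determinant gives 8.

8


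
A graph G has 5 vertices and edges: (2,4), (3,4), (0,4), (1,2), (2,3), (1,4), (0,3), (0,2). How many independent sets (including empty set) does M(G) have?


An independent set in a graphic matroid is an acyclic edge subset.
G has 5 vertices and 8 edges.
Enumerate all 2^8 = 256 subsets, checking for acyclicity.
Total independent sets = 128.

128


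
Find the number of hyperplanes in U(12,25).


Hyperplanes of U(12,25) are flats of rank 11.
In a uniform matroid, these are exactly the (11)-element subsets.
Count = (25 choose 11) = 4457400.

4457400


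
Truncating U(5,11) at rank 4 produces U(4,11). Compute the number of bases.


Truncating U(5,11) to rank 4 gives U(4,11).
Bases of U(4,11) are all 4-element subsets of 11 elements.
Number of bases = C(11,4) = 11! / (4! * 7!) = 330.

330


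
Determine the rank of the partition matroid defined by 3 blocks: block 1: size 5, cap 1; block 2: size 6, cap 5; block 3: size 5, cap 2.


Rank of a partition matroid = sum of min(|Si|, ci) for each block.
= min(5,1) + min(6,5) + min(5,2)
= 1 + 5 + 2
= 8.

8


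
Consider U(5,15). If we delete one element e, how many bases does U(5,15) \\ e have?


Deleting e from U(5,15) gives U(5,14) since n > r.
Bases of U(5,14) = (14 choose 5) = 2002.

2002


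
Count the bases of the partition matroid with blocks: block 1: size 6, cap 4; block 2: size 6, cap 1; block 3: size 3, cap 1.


A basis picks exactly ci elements from block i.
Number of bases = product of C(|Si|, ci).
= C(6,4) * C(6,1) * C(3,1)
= 15 * 6 * 3
= 270.

270


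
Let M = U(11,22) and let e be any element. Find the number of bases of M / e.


Contracting e from U(11,22) gives U(10,21).
Bases of U(10,21) = C(21,10) = 21! / (10! * 11!) = 352716.

352716


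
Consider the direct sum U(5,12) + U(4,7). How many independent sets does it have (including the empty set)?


For a direct sum, |I(M1+M2)| = |I(M1)| * |I(M2)|.
|I(U(5,12))| = sum C(12,k) for k=0..5 = 1586.
|I(U(4,7))| = sum C(7,k) for k=0..4 = 99.
Total = 1586 * 99 = 157014.

157014


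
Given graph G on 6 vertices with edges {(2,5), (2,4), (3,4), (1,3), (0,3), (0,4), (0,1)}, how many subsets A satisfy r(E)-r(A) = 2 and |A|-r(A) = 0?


R(x,y) = sum over A in 2^E of x^(r(E)-r(A)) * y^(|A|-r(A)).
G has 6 vertices, 7 edges. r(E) = 5.
Enumerate all 2^7 = 128 subsets.
Count subsets with r(E)-r(A)=2 and |A|-r(A)=0: 33.

33


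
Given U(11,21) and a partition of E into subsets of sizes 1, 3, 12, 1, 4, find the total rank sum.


r(Ai) = min(|Ai|, 11) for each part.
Sum = min(1,11) + min(3,11) + min(12,11) + min(1,11) + min(4,11)
    = 1 + 3 + 11 + 1 + 4
    = 20.

20


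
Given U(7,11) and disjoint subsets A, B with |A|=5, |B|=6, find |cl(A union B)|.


|A union B| = 5 + 6 = 11 (disjoint).
In U(7,11), cl(S) = S if |S| < 7, else cl(S) = E.
Since 11 >= 7, cl(A union B) = E.
|cl(A union B)| = 11.

11


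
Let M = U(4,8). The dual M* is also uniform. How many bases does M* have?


The dual of U(r,n) is U(n-r, n) = U(4,8).
Bases of U(4,8) are all (4)-element subsets.
|B(M*)| = (8 choose 4) = 70.

70


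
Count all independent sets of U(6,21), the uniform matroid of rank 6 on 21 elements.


Independent sets of U(6,21) are all subsets of size <= 6.
Count = C(21,0) + C(21,1) + C(21,2) + C(21,3) + C(21,4) + C(21,5) + C(21,6)
     = 1 + 21 + 210 + 1330 + 5985 + 20349 + 54264
     = 82160.

82160


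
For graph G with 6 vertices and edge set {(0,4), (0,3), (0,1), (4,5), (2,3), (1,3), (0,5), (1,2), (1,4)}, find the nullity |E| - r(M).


Cycle rank (nullity) = |E| - r(M) = |E| - (|V| - c).
|E| = 9, |V| = 6, c = 1.
Nullity = 9 - (6 - 1) = 9 - 5 = 4.

4


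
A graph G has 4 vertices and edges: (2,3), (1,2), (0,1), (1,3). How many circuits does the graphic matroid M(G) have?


A circuit in a graphic matroid = edge set of a simple cycle.
G has 4 vertices and 4 edges.
Enumerating all minimal edge subsets forming cycles...
Total circuits found: 1.

1


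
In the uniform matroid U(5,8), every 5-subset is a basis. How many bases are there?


Bases of U(5,8) are all 5-element subsets of the 8-element ground set.
Number of bases = C(8,5).
(8 choose 5) = 56.

56


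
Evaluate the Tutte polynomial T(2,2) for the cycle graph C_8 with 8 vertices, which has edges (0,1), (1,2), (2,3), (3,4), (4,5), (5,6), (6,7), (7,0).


T(C_8; x,y) = x + x^2 + ... + x^(7) + y.
T(2,2) = 2^1 + 2^2 + 2^3 + 2^4 + 2^5 + 2^6 + 2^7 + 2
= 2 + 4 + 8 + 16 + 32 + 64 + 128 + 2
= 256.

256


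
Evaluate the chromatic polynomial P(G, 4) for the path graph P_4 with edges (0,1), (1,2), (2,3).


P(P_4, k) = k * (k-1)^(3).
P(4) = 4 * 3^3 = 4 * 27 = 108.

108


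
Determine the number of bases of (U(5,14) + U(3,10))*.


(M1+M2)* = M1* + M2*.
M1* = U(9,14), bases: C(14,9) = 2002.
M2* = U(7,10), bases: C(10,7) = 120.
|B(M*)| = 2002 * 120 = 240240.

240240


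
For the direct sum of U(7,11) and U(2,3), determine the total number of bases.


Bases of a direct sum M1 + M2: |B| = |B(M1)| * |B(M2)|.
|B(U(7,11))| = C(11,7) = 330.
|B(U(2,3))| = C(3,2) = 3.
Total bases = 330 * 3 = 990.

990


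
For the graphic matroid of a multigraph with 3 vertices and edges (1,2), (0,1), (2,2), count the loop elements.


In a graphic matroid, a loop is a self-loop edge (u,u) with rank 0.
Examining all 3 edges for self-loops...
Self-loops found: (2,2)
Number of loops = 1.

1


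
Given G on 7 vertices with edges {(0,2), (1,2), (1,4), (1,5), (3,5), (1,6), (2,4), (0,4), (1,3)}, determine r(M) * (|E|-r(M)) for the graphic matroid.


r(M) = |V| - c = 7 - 1 = 6.
nullity = |E| - r(M) = 9 - 6 = 3.
Product = 6 * 3 = 18.

18


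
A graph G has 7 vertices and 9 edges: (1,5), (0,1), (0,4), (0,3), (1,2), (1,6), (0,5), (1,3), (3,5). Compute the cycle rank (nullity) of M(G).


Cycle rank (nullity) = |E| - r(M) = |E| - (|V| - c).
|E| = 9, |V| = 7, c = 1.
Nullity = 9 - (7 - 1) = 9 - 6 = 3.

3


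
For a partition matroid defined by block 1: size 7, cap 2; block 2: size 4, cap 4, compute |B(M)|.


A basis picks exactly ci elements from block i.
Number of bases = product of C(|Si|, ci).
= C(7,2) * C(4,4)
= 21 * 1
= 21.

21


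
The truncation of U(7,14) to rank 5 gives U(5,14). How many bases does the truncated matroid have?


Truncating U(7,14) to rank 5 gives U(5,14).
Bases of U(5,14) are all 5-element subsets of 14 elements.
Number of bases = C(14,5) = 14! / (5! * 9!) = 2002.

2002


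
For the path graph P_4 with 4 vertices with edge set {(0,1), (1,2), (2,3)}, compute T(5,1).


A path on 4 vertices is a tree with 3 edges.
T(x,y) = x^(3) for any tree.
T(5,1) = 5^3 = 125.

125


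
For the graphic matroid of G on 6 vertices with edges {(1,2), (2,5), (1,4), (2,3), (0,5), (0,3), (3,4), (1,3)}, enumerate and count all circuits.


A circuit in a graphic matroid = edge set of a simple cycle.
G has 6 vertices and 8 edges.
Enumerating all minimal edge subsets forming cycles...
Total circuits found: 6.

6


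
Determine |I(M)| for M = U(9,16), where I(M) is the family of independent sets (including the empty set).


Independent sets of U(9,16) are all subsets of size <= 9.
Count = C(16,0) + C(16,1) + C(16,2) + C(16,3) + C(16,4) + C(16,5) + C(16,6) + C(16,7) + C(16,8) + C(16,9)
     = 1 + 16 + 120 + 560 + 1820 + 4368 + 8008 + 11440 + 12870 + 11440
     = 50643.

50643


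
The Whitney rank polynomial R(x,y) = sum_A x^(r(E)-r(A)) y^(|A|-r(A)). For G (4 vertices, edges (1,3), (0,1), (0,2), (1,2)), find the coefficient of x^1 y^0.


R(x,y) = sum over A in 2^E of x^(r(E)-r(A)) * y^(|A|-r(A)).
G has 4 vertices, 4 edges. r(E) = 3.
Enumerate all 2^4 = 16 subsets.
Count subsets with r(E)-r(A)=1 and |A|-r(A)=0: 6.

6


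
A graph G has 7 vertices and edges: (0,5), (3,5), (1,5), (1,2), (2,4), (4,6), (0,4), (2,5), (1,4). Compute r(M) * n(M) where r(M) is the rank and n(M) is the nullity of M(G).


r(M) = |V| - c = 7 - 1 = 6.
nullity = |E| - r(M) = 9 - 6 = 3.
Product = 6 * 3 = 18.

18


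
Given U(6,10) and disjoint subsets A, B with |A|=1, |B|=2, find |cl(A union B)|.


|A union B| = 1 + 2 = 3 (disjoint).
In U(6,10), cl(S) = S if |S| < 6, else cl(S) = E.
Since 3 < 6, cl(A union B) = A union B.
|cl(A union B)| = 3.

3


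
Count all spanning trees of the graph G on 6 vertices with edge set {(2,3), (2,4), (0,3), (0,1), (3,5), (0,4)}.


By Kirchhoff's matrix tree theorem, the number of spanning trees equals
the determinant of any cofactor of the Laplacian matrix L.
G has 6 vertices and 6 edges.
Computing the (5 x 5) cofactor determinant gives 4.

4


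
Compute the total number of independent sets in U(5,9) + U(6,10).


For a direct sum, |I(M1+M2)| = |I(M1)| * |I(M2)|.
|I(U(5,9))| = sum C(9,k) for k=0..5 = 382.
|I(U(6,10))| = sum C(10,k) for k=0..6 = 848.
Total = 382 * 848 = 323936.

323936


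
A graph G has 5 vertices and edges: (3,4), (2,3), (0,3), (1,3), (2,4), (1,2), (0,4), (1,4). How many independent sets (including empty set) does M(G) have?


An independent set in a graphic matroid is an acyclic edge subset.
G has 5 vertices and 8 edges.
Enumerate all 2^8 = 256 subsets, checking for acyclicity.
Total independent sets = 128.

128


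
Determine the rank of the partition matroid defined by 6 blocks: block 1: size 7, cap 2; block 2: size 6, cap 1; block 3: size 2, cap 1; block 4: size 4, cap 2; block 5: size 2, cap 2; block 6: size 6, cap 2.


Rank of a partition matroid = sum of min(|Si|, ci) for each block.
= min(7,2) + min(6,1) + min(2,1) + min(4,2) + min(2,2) + min(6,2)
= 2 + 1 + 1 + 2 + 2 + 2
= 10.

10


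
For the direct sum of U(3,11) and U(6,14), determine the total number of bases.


Bases of a direct sum M1 + M2: |B| = |B(M1)| * |B(M2)|.
|B(U(3,11))| = C(11,3) = 165.
|B(U(6,14))| = C(14,6) = 3003.
Total bases = 165 * 3003 = 495495.

495495


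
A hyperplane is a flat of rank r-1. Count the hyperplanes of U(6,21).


Hyperplanes of U(6,21) are flats of rank 5.
In a uniform matroid, these are exactly the (5)-element subsets.
Count = C(21,5) = 20349.

20349


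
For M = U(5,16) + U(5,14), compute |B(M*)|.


(M1+M2)* = M1* + M2*.
M1* = U(11,16), bases: C(16,11) = 4368.
M2* = U(9,14), bases: C(14,9) = 2002.
|B(M*)| = 4368 * 2002 = 8744736.

8744736


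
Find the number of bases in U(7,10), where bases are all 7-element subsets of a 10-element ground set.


Bases of U(7,10) are all 7-element subsets of the 10-element ground set.
Number of bases = C(10,7).
C(10,7) = 10! / (7! * 3!) = 120.

120


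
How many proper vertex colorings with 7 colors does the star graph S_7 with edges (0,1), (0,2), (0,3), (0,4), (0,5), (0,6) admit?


P(tree, k) = k * (k-1)^(6) for any tree on 7 vertices.
P(7) = 7 * 6^6 = 7 * 46656 = 326592.

326592


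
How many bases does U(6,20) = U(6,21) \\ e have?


Deleting e from U(6,21) gives U(6,20) since n > r.
Bases of U(6,20) = C(20,6) = 38760.

38760


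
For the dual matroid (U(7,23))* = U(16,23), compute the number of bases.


The dual of U(r,n) is U(n-r, n) = U(16,23).
Bases of U(16,23) are all (16)-element subsets.
|B(M*)| = C(23,16) = 23! / (16! * 7!) = 245157.

245157


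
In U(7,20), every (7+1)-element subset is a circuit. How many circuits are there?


In U(7,20), circuits are the (8)-element subsets.
Any set of 8 elements is dependent, and removing any one element gives
an independent set of size 7, so it is a minimal dependent set.
Number of circuits = C(20,8) = 20! / (8! * 12!) = 125970.

125970


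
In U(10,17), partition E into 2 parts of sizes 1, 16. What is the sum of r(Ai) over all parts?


r(Ai) = min(|Ai|, 10) for each part.
Sum = min(1,10) + min(16,10)
    = 1 + 10
    = 11.

11


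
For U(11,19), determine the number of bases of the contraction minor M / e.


Contracting e from U(11,19) gives U(10,18).
Bases of U(10,18) = (18 choose 10) = 43758.

43758


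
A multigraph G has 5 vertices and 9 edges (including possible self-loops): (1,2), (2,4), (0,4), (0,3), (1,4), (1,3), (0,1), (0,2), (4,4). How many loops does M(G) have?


In a graphic matroid, a loop is a self-loop edge (u,u) with rank 0.
Examining all 9 edges for self-loops...
Self-loops found: (4,4)
Number of loops = 1.

1


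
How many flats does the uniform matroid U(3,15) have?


Flats of U(3,15): every subset of size < 3 is a flat, plus E itself.
Count = C(15,0) + C(15,1) + C(15,2) + 1
     = 1 + 15 + 105 + 1
     = 122.

122


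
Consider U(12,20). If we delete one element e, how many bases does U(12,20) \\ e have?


Deleting e from U(12,20) gives U(12,19) since n > r.
Bases of U(12,19) = C(19,12) = 50388.

50388


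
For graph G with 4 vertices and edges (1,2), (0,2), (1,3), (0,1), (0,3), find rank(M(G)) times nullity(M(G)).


r(M) = |V| - c = 4 - 1 = 3.
nullity = |E| - r(M) = 5 - 3 = 2.
Product = 3 * 2 = 6.

6


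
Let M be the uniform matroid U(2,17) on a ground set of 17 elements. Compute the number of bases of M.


Bases of U(2,17) are all 2-element subsets of the 17-element ground set.
Number of bases = C(17,2).
C(17,2) = (17 * 16) / (1 * 2) = 136.

136


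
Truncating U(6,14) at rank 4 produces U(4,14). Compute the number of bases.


Truncating U(6,14) to rank 4 gives U(4,14).
Bases of U(4,14) are all 4-element subsets of 14 elements.
Number of bases = C(14,4) = 14! / (4! * 10!) = 1001.

1001


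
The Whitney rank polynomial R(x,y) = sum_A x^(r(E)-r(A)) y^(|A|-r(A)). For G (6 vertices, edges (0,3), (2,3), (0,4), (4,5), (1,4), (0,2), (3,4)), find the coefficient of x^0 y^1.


R(x,y) = sum over A in 2^E of x^(r(E)-r(A)) * y^(|A|-r(A)).
G has 6 vertices, 7 edges. r(E) = 5.
Enumerate all 2^7 = 128 subsets.
Count subsets with r(E)-r(A)=0 and |A|-r(A)=1: 5.

5


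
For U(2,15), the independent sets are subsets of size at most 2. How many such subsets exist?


Independent sets of U(2,15) are all subsets of size <= 2.
Count = (15 choose 0) + (15 choose 1) + (15 choose 2)
     = 1 + 15 + 105
     = 121.

121


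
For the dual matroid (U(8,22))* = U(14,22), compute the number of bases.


The dual of U(r,n) is U(n-r, n) = U(14,22).
Bases of U(14,22) are all (14)-element subsets.
|B(M*)| = (22 choose 14) = 319770.

319770


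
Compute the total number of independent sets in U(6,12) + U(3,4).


For a direct sum, |I(M1+M2)| = |I(M1)| * |I(M2)|.
|I(U(6,12))| = sum C(12,k) for k=0..6 = 2510.
|I(U(3,4))| = sum C(4,k) for k=0..3 = 15.
Total = 2510 * 15 = 37650.

37650


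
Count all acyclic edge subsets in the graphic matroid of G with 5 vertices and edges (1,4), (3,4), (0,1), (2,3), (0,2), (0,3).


An independent set in a graphic matroid is an acyclic edge subset.
G has 5 vertices and 6 edges.
Enumerate all 2^6 = 64 subsets, checking for acyclicity.
Total independent sets = 52.

52


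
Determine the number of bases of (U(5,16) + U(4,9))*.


(M1+M2)* = M1* + M2*.
M1* = U(11,16), bases: C(16,11) = 4368.
M2* = U(5,9), bases: C(9,5) = 126.
|B(M*)| = 4368 * 126 = 550368.

550368


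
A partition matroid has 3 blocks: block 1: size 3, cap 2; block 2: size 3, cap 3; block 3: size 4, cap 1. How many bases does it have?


A basis picks exactly ci elements from block i.
Number of bases = product of C(|Si|, ci).
= C(3,2) * C(3,3) * C(4,1)
= 3 * 1 * 4
= 12.

12


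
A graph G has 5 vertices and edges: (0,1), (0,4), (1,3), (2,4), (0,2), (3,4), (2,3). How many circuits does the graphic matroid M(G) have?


A circuit in a graphic matroid = edge set of a simple cycle.
G has 5 vertices and 7 edges.
Enumerating all minimal edge subsets forming cycles...
Total circuits found: 7.

7


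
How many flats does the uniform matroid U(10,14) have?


Flats of U(10,14): every subset of size < 10 is a flat, plus E itself.
Count = C(14,0) + C(14,1) + C(14,2) + C(14,3) + C(14,4) + C(14,5) + C(14,6) + C(14,7) + C(14,8) + C(14,9) + 1
     = 1 + 14 + 91 + 364 + 1001 + 2002 + 3003 + 3432 + 3003 + 2002 + 1
     = 14914.

14914


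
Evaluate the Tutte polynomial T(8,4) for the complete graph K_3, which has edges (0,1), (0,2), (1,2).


T(K_3; x,y) = x^2 + x + y.
T(8,4) = 64 + 8 + 4 = 76.

76


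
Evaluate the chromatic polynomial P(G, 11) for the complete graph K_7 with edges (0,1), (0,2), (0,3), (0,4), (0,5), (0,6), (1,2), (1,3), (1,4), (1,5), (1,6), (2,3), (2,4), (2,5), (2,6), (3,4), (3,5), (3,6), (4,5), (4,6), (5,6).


P(K_7, k) = k(k-1)(k-2)...(k-6).
P(11) = (11) * (10) * (9) * (8) * (7) * (6) * (5) = 1663200.

1663200
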